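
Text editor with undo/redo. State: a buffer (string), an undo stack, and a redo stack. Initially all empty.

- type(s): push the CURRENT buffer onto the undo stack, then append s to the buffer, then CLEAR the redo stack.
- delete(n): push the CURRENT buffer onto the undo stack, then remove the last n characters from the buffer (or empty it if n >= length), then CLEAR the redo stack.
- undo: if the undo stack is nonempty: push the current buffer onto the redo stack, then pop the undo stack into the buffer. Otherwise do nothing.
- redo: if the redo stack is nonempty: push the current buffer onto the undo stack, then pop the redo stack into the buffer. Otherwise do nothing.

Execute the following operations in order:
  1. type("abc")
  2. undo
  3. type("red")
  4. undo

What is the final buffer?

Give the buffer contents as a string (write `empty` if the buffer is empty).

After op 1 (type): buf='abc' undo_depth=1 redo_depth=0
After op 2 (undo): buf='(empty)' undo_depth=0 redo_depth=1
After op 3 (type): buf='red' undo_depth=1 redo_depth=0
After op 4 (undo): buf='(empty)' undo_depth=0 redo_depth=1

Answer: empty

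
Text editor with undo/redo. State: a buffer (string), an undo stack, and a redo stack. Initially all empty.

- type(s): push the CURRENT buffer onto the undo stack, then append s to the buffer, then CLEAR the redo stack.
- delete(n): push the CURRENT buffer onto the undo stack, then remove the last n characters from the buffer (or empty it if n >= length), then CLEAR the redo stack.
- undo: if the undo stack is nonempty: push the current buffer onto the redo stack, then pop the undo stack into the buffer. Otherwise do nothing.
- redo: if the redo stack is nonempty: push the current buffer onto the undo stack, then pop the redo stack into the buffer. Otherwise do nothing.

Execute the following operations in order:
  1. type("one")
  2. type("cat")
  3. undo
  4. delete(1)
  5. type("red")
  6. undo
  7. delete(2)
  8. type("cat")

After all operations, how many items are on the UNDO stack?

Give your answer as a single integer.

Answer: 4

Derivation:
After op 1 (type): buf='one' undo_depth=1 redo_depth=0
After op 2 (type): buf='onecat' undo_depth=2 redo_depth=0
After op 3 (undo): buf='one' undo_depth=1 redo_depth=1
After op 4 (delete): buf='on' undo_depth=2 redo_depth=0
After op 5 (type): buf='onred' undo_depth=3 redo_depth=0
After op 6 (undo): buf='on' undo_depth=2 redo_depth=1
After op 7 (delete): buf='(empty)' undo_depth=3 redo_depth=0
After op 8 (type): buf='cat' undo_depth=4 redo_depth=0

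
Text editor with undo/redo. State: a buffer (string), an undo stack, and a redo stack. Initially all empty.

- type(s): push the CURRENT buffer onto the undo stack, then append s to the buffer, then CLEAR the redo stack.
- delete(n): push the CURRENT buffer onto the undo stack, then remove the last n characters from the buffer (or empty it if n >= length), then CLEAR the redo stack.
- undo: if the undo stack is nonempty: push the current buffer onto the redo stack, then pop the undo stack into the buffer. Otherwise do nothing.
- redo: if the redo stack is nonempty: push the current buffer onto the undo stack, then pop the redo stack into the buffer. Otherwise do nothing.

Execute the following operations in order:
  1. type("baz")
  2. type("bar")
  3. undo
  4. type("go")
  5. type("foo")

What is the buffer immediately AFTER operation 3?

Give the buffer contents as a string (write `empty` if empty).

Answer: baz

Derivation:
After op 1 (type): buf='baz' undo_depth=1 redo_depth=0
After op 2 (type): buf='bazbar' undo_depth=2 redo_depth=0
After op 3 (undo): buf='baz' undo_depth=1 redo_depth=1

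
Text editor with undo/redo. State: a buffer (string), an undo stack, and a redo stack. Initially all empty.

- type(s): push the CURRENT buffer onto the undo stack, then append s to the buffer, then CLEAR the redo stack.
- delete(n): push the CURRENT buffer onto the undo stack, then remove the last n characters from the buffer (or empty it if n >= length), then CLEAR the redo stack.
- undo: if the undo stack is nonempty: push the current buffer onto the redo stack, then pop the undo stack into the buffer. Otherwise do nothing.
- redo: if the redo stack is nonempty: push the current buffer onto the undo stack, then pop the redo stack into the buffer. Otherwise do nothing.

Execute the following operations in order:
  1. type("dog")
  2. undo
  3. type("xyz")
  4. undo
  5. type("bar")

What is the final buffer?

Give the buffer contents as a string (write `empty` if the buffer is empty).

After op 1 (type): buf='dog' undo_depth=1 redo_depth=0
After op 2 (undo): buf='(empty)' undo_depth=0 redo_depth=1
After op 3 (type): buf='xyz' undo_depth=1 redo_depth=0
After op 4 (undo): buf='(empty)' undo_depth=0 redo_depth=1
After op 5 (type): buf='bar' undo_depth=1 redo_depth=0

Answer: bar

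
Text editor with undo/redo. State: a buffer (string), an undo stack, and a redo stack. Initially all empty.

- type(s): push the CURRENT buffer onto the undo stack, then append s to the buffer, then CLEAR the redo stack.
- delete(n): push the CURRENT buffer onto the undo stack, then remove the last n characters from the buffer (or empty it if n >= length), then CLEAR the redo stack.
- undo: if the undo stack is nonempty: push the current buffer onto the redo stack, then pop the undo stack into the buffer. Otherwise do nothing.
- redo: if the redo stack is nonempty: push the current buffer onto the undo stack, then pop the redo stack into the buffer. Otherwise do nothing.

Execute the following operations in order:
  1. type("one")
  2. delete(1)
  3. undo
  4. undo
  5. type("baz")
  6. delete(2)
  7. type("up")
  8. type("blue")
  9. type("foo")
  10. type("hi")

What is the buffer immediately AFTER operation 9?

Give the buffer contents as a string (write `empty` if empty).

Answer: bupbluefoo

Derivation:
After op 1 (type): buf='one' undo_depth=1 redo_depth=0
After op 2 (delete): buf='on' undo_depth=2 redo_depth=0
After op 3 (undo): buf='one' undo_depth=1 redo_depth=1
After op 4 (undo): buf='(empty)' undo_depth=0 redo_depth=2
After op 5 (type): buf='baz' undo_depth=1 redo_depth=0
After op 6 (delete): buf='b' undo_depth=2 redo_depth=0
After op 7 (type): buf='bup' undo_depth=3 redo_depth=0
After op 8 (type): buf='bupblue' undo_depth=4 redo_depth=0
After op 9 (type): buf='bupbluefoo' undo_depth=5 redo_depth=0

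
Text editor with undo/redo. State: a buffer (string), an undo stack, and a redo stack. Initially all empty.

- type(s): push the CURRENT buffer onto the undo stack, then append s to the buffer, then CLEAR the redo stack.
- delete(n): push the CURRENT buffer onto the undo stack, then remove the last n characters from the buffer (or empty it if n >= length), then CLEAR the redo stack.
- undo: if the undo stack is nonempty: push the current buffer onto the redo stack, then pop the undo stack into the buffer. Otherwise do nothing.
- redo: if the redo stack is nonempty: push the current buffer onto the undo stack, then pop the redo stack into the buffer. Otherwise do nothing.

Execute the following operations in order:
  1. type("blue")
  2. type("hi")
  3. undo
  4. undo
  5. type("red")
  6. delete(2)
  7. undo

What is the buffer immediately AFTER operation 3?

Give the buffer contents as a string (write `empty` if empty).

After op 1 (type): buf='blue' undo_depth=1 redo_depth=0
After op 2 (type): buf='bluehi' undo_depth=2 redo_depth=0
After op 3 (undo): buf='blue' undo_depth=1 redo_depth=1

Answer: blue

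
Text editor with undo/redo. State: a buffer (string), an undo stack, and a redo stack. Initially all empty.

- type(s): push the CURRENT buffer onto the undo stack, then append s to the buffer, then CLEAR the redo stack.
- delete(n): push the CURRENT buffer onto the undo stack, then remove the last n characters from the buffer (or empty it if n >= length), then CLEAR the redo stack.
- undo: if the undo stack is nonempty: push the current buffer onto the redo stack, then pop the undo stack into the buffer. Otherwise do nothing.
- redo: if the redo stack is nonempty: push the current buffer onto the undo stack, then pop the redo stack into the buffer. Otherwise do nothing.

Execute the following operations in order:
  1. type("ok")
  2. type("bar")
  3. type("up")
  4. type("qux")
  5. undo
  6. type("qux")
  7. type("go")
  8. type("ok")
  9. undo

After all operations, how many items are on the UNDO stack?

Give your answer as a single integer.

Answer: 5

Derivation:
After op 1 (type): buf='ok' undo_depth=1 redo_depth=0
After op 2 (type): buf='okbar' undo_depth=2 redo_depth=0
After op 3 (type): buf='okbarup' undo_depth=3 redo_depth=0
After op 4 (type): buf='okbarupqux' undo_depth=4 redo_depth=0
After op 5 (undo): buf='okbarup' undo_depth=3 redo_depth=1
After op 6 (type): buf='okbarupqux' undo_depth=4 redo_depth=0
After op 7 (type): buf='okbarupquxgo' undo_depth=5 redo_depth=0
After op 8 (type): buf='okbarupquxgook' undo_depth=6 redo_depth=0
After op 9 (undo): buf='okbarupquxgo' undo_depth=5 redo_depth=1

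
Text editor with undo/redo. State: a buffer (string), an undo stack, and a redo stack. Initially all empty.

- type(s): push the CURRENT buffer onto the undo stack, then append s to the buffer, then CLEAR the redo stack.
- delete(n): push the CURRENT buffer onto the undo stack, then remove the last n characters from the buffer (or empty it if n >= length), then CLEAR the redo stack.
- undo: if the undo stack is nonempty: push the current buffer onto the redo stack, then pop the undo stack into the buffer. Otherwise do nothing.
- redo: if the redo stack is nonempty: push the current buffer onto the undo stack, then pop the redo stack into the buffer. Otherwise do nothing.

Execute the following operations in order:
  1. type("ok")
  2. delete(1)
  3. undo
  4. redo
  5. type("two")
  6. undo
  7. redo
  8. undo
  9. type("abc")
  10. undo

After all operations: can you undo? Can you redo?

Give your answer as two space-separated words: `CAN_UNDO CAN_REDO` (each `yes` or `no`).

Answer: yes yes

Derivation:
After op 1 (type): buf='ok' undo_depth=1 redo_depth=0
After op 2 (delete): buf='o' undo_depth=2 redo_depth=0
After op 3 (undo): buf='ok' undo_depth=1 redo_depth=1
After op 4 (redo): buf='o' undo_depth=2 redo_depth=0
After op 5 (type): buf='otwo' undo_depth=3 redo_depth=0
After op 6 (undo): buf='o' undo_depth=2 redo_depth=1
After op 7 (redo): buf='otwo' undo_depth=3 redo_depth=0
After op 8 (undo): buf='o' undo_depth=2 redo_depth=1
After op 9 (type): buf='oabc' undo_depth=3 redo_depth=0
After op 10 (undo): buf='o' undo_depth=2 redo_depth=1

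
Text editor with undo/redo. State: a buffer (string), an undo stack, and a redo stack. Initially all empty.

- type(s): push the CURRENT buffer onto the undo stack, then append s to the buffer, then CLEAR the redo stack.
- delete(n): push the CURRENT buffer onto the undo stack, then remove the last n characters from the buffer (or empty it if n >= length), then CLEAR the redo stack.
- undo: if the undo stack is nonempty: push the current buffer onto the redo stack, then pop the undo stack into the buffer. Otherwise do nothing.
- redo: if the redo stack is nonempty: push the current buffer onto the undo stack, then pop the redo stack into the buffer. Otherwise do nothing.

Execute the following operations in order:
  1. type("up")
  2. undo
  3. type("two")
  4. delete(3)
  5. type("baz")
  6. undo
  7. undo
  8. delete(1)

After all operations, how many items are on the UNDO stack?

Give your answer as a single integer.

Answer: 2

Derivation:
After op 1 (type): buf='up' undo_depth=1 redo_depth=0
After op 2 (undo): buf='(empty)' undo_depth=0 redo_depth=1
After op 3 (type): buf='two' undo_depth=1 redo_depth=0
After op 4 (delete): buf='(empty)' undo_depth=2 redo_depth=0
After op 5 (type): buf='baz' undo_depth=3 redo_depth=0
After op 6 (undo): buf='(empty)' undo_depth=2 redo_depth=1
After op 7 (undo): buf='two' undo_depth=1 redo_depth=2
After op 8 (delete): buf='tw' undo_depth=2 redo_depth=0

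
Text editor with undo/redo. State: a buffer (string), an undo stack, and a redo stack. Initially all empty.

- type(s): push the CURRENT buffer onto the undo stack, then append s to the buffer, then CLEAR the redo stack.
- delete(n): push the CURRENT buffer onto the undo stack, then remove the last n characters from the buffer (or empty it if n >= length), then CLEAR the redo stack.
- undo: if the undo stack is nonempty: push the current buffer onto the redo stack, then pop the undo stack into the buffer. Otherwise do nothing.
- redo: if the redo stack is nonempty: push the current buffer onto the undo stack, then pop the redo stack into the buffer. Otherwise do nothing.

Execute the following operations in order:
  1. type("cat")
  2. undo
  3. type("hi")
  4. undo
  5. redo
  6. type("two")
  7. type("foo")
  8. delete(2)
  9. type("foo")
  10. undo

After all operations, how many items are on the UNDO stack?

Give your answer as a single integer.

After op 1 (type): buf='cat' undo_depth=1 redo_depth=0
After op 2 (undo): buf='(empty)' undo_depth=0 redo_depth=1
After op 3 (type): buf='hi' undo_depth=1 redo_depth=0
After op 4 (undo): buf='(empty)' undo_depth=0 redo_depth=1
After op 5 (redo): buf='hi' undo_depth=1 redo_depth=0
After op 6 (type): buf='hitwo' undo_depth=2 redo_depth=0
After op 7 (type): buf='hitwofoo' undo_depth=3 redo_depth=0
After op 8 (delete): buf='hitwof' undo_depth=4 redo_depth=0
After op 9 (type): buf='hitwoffoo' undo_depth=5 redo_depth=0
After op 10 (undo): buf='hitwof' undo_depth=4 redo_depth=1

Answer: 4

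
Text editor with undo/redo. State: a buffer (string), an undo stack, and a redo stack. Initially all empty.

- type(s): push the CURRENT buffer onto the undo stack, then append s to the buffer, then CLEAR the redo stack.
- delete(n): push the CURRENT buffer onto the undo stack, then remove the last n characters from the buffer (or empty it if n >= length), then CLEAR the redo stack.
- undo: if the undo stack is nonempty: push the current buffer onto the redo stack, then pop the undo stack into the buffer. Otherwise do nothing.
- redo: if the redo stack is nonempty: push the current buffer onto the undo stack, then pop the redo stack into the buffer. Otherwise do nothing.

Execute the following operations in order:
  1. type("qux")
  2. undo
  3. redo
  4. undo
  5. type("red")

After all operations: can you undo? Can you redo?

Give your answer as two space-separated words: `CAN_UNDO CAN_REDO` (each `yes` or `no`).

After op 1 (type): buf='qux' undo_depth=1 redo_depth=0
After op 2 (undo): buf='(empty)' undo_depth=0 redo_depth=1
After op 3 (redo): buf='qux' undo_depth=1 redo_depth=0
After op 4 (undo): buf='(empty)' undo_depth=0 redo_depth=1
After op 5 (type): buf='red' undo_depth=1 redo_depth=0

Answer: yes no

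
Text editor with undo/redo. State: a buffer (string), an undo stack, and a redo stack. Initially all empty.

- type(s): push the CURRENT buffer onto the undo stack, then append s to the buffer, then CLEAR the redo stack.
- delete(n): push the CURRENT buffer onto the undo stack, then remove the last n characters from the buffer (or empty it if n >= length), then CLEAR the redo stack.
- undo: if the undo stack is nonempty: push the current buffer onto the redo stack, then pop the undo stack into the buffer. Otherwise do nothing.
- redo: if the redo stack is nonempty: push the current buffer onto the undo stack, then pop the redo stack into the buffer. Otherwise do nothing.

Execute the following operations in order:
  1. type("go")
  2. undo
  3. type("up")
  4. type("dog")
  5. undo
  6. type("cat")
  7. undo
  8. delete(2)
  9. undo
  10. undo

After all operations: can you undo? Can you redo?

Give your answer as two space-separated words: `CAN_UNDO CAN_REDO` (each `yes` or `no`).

Answer: no yes

Derivation:
After op 1 (type): buf='go' undo_depth=1 redo_depth=0
After op 2 (undo): buf='(empty)' undo_depth=0 redo_depth=1
After op 3 (type): buf='up' undo_depth=1 redo_depth=0
After op 4 (type): buf='updog' undo_depth=2 redo_depth=0
After op 5 (undo): buf='up' undo_depth=1 redo_depth=1
After op 6 (type): buf='upcat' undo_depth=2 redo_depth=0
After op 7 (undo): buf='up' undo_depth=1 redo_depth=1
After op 8 (delete): buf='(empty)' undo_depth=2 redo_depth=0
After op 9 (undo): buf='up' undo_depth=1 redo_depth=1
After op 10 (undo): buf='(empty)' undo_depth=0 redo_depth=2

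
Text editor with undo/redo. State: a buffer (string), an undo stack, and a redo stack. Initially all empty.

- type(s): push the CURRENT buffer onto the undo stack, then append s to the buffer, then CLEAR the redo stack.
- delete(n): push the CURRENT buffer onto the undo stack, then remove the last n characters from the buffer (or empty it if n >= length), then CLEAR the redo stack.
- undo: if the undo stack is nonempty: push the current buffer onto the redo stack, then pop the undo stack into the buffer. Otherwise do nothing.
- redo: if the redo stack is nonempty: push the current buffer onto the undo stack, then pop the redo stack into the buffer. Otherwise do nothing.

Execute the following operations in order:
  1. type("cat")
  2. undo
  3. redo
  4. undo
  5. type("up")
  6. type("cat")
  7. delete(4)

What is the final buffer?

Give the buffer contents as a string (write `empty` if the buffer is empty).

After op 1 (type): buf='cat' undo_depth=1 redo_depth=0
After op 2 (undo): buf='(empty)' undo_depth=0 redo_depth=1
After op 3 (redo): buf='cat' undo_depth=1 redo_depth=0
After op 4 (undo): buf='(empty)' undo_depth=0 redo_depth=1
After op 5 (type): buf='up' undo_depth=1 redo_depth=0
After op 6 (type): buf='upcat' undo_depth=2 redo_depth=0
After op 7 (delete): buf='u' undo_depth=3 redo_depth=0

Answer: u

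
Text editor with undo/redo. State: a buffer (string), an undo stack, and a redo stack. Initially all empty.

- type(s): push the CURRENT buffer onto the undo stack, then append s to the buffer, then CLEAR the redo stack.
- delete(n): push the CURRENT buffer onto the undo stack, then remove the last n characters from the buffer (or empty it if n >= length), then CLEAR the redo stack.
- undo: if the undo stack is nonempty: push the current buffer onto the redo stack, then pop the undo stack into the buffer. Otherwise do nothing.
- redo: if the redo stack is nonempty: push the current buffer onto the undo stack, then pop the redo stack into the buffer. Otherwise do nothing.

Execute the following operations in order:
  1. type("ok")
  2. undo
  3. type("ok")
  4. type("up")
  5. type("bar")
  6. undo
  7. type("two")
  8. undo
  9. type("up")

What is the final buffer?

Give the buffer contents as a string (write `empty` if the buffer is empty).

After op 1 (type): buf='ok' undo_depth=1 redo_depth=0
After op 2 (undo): buf='(empty)' undo_depth=0 redo_depth=1
After op 3 (type): buf='ok' undo_depth=1 redo_depth=0
After op 4 (type): buf='okup' undo_depth=2 redo_depth=0
After op 5 (type): buf='okupbar' undo_depth=3 redo_depth=0
After op 6 (undo): buf='okup' undo_depth=2 redo_depth=1
After op 7 (type): buf='okuptwo' undo_depth=3 redo_depth=0
After op 8 (undo): buf='okup' undo_depth=2 redo_depth=1
After op 9 (type): buf='okupup' undo_depth=3 redo_depth=0

Answer: okupup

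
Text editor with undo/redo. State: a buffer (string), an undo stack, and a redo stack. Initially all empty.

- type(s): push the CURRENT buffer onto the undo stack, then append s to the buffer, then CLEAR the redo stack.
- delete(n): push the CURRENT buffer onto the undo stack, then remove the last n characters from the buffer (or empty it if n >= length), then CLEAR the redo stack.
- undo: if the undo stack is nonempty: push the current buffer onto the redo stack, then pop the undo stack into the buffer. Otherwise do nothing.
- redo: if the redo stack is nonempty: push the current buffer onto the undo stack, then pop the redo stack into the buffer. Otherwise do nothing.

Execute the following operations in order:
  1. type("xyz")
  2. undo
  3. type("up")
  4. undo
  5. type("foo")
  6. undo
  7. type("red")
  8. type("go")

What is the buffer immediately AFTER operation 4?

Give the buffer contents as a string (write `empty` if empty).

Answer: empty

Derivation:
After op 1 (type): buf='xyz' undo_depth=1 redo_depth=0
After op 2 (undo): buf='(empty)' undo_depth=0 redo_depth=1
After op 3 (type): buf='up' undo_depth=1 redo_depth=0
After op 4 (undo): buf='(empty)' undo_depth=0 redo_depth=1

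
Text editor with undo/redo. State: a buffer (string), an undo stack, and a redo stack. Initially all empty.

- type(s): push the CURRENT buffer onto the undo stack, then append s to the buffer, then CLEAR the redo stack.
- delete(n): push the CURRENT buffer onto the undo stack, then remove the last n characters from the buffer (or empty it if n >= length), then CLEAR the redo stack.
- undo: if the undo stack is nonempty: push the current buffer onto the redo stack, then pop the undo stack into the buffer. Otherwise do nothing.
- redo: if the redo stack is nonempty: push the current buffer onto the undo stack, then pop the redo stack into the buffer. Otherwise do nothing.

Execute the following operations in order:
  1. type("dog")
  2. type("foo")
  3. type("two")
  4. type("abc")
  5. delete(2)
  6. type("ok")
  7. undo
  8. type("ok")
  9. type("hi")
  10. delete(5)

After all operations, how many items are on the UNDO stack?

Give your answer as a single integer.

After op 1 (type): buf='dog' undo_depth=1 redo_depth=0
After op 2 (type): buf='dogfoo' undo_depth=2 redo_depth=0
After op 3 (type): buf='dogfootwo' undo_depth=3 redo_depth=0
After op 4 (type): buf='dogfootwoabc' undo_depth=4 redo_depth=0
After op 5 (delete): buf='dogfootwoa' undo_depth=5 redo_depth=0
After op 6 (type): buf='dogfootwoaok' undo_depth=6 redo_depth=0
After op 7 (undo): buf='dogfootwoa' undo_depth=5 redo_depth=1
After op 8 (type): buf='dogfootwoaok' undo_depth=6 redo_depth=0
After op 9 (type): buf='dogfootwoaokhi' undo_depth=7 redo_depth=0
After op 10 (delete): buf='dogfootwo' undo_depth=8 redo_depth=0

Answer: 8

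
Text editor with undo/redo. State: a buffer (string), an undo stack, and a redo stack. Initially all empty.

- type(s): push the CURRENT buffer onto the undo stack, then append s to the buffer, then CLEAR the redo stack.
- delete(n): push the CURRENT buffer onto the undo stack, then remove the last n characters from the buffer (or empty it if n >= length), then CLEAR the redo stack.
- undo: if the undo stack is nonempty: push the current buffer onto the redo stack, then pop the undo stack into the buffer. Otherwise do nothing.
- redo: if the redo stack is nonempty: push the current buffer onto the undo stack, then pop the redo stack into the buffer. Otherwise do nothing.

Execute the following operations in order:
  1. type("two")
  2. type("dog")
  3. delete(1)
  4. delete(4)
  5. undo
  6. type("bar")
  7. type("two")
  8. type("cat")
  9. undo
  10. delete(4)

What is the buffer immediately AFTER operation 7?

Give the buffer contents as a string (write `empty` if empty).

After op 1 (type): buf='two' undo_depth=1 redo_depth=0
After op 2 (type): buf='twodog' undo_depth=2 redo_depth=0
After op 3 (delete): buf='twodo' undo_depth=3 redo_depth=0
After op 4 (delete): buf='t' undo_depth=4 redo_depth=0
After op 5 (undo): buf='twodo' undo_depth=3 redo_depth=1
After op 6 (type): buf='twodobar' undo_depth=4 redo_depth=0
After op 7 (type): buf='twodobartwo' undo_depth=5 redo_depth=0

Answer: twodobartwo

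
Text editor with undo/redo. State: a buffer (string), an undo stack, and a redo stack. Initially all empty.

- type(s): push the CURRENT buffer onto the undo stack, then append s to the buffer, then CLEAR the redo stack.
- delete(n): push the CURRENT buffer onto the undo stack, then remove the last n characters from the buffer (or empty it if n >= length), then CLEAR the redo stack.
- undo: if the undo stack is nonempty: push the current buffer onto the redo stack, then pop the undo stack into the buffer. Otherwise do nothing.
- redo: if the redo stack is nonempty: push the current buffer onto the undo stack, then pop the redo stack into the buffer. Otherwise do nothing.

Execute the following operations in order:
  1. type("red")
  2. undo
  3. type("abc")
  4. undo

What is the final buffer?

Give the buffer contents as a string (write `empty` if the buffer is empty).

After op 1 (type): buf='red' undo_depth=1 redo_depth=0
After op 2 (undo): buf='(empty)' undo_depth=0 redo_depth=1
After op 3 (type): buf='abc' undo_depth=1 redo_depth=0
After op 4 (undo): buf='(empty)' undo_depth=0 redo_depth=1

Answer: empty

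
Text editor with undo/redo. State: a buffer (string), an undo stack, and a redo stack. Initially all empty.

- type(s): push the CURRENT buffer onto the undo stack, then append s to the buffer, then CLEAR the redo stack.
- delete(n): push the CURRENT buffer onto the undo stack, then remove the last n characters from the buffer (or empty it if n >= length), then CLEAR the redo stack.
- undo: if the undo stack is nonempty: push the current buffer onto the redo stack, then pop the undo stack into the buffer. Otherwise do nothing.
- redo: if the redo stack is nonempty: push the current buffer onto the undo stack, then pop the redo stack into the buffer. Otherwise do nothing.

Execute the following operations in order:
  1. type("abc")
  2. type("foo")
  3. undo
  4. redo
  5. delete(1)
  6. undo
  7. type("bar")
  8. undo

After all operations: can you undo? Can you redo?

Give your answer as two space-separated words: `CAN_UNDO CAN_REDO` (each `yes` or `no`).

After op 1 (type): buf='abc' undo_depth=1 redo_depth=0
After op 2 (type): buf='abcfoo' undo_depth=2 redo_depth=0
After op 3 (undo): buf='abc' undo_depth=1 redo_depth=1
After op 4 (redo): buf='abcfoo' undo_depth=2 redo_depth=0
After op 5 (delete): buf='abcfo' undo_depth=3 redo_depth=0
After op 6 (undo): buf='abcfoo' undo_depth=2 redo_depth=1
After op 7 (type): buf='abcfoobar' undo_depth=3 redo_depth=0
After op 8 (undo): buf='abcfoo' undo_depth=2 redo_depth=1

Answer: yes yes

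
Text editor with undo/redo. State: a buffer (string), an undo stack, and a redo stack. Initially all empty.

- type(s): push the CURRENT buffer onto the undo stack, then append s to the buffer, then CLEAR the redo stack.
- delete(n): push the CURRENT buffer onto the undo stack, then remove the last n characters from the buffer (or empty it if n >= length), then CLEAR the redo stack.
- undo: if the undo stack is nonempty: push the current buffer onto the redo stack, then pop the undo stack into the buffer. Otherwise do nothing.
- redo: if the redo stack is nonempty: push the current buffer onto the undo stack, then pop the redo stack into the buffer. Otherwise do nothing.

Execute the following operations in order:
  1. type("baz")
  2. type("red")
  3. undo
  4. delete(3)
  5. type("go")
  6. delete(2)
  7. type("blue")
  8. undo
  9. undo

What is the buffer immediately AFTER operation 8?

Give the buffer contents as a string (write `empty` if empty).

After op 1 (type): buf='baz' undo_depth=1 redo_depth=0
After op 2 (type): buf='bazred' undo_depth=2 redo_depth=0
After op 3 (undo): buf='baz' undo_depth=1 redo_depth=1
After op 4 (delete): buf='(empty)' undo_depth=2 redo_depth=0
After op 5 (type): buf='go' undo_depth=3 redo_depth=0
After op 6 (delete): buf='(empty)' undo_depth=4 redo_depth=0
After op 7 (type): buf='blue' undo_depth=5 redo_depth=0
After op 8 (undo): buf='(empty)' undo_depth=4 redo_depth=1

Answer: empty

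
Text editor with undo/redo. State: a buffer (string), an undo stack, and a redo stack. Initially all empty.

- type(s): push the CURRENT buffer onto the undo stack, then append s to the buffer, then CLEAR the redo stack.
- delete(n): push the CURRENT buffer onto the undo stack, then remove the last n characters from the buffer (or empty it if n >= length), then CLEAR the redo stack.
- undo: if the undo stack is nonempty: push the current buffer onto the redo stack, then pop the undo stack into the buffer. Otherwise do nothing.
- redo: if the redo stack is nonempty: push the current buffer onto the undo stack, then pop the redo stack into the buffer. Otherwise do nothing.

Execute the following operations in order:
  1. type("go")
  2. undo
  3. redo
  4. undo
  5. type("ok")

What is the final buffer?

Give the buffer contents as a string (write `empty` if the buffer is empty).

Answer: ok

Derivation:
After op 1 (type): buf='go' undo_depth=1 redo_depth=0
After op 2 (undo): buf='(empty)' undo_depth=0 redo_depth=1
After op 3 (redo): buf='go' undo_depth=1 redo_depth=0
After op 4 (undo): buf='(empty)' undo_depth=0 redo_depth=1
After op 5 (type): buf='ok' undo_depth=1 redo_depth=0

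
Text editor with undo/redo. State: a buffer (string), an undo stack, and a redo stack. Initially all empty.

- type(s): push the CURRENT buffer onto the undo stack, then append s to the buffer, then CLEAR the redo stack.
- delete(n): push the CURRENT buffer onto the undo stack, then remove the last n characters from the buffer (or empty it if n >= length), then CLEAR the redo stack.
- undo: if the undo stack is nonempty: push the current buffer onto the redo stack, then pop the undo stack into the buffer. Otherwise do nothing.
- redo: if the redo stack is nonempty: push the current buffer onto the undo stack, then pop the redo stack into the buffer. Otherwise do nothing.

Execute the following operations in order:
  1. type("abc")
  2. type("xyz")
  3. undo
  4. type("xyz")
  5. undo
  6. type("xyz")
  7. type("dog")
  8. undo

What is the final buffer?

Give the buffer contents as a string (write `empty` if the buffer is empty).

Answer: abcxyz

Derivation:
After op 1 (type): buf='abc' undo_depth=1 redo_depth=0
After op 2 (type): buf='abcxyz' undo_depth=2 redo_depth=0
After op 3 (undo): buf='abc' undo_depth=1 redo_depth=1
After op 4 (type): buf='abcxyz' undo_depth=2 redo_depth=0
After op 5 (undo): buf='abc' undo_depth=1 redo_depth=1
After op 6 (type): buf='abcxyz' undo_depth=2 redo_depth=0
After op 7 (type): buf='abcxyzdog' undo_depth=3 redo_depth=0
After op 8 (undo): buf='abcxyz' undo_depth=2 redo_depth=1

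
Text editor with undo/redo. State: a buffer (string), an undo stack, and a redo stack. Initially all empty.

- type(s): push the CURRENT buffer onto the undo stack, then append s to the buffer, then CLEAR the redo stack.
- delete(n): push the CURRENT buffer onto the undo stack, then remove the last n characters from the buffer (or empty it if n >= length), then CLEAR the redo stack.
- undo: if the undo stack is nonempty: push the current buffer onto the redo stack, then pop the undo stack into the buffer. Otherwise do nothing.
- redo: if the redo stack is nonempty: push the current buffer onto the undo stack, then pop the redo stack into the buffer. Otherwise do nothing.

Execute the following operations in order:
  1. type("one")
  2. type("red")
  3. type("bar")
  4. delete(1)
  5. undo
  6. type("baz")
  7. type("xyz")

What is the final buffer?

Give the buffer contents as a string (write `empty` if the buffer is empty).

Answer: oneredbarbazxyz

Derivation:
After op 1 (type): buf='one' undo_depth=1 redo_depth=0
After op 2 (type): buf='onered' undo_depth=2 redo_depth=0
After op 3 (type): buf='oneredbar' undo_depth=3 redo_depth=0
After op 4 (delete): buf='oneredba' undo_depth=4 redo_depth=0
After op 5 (undo): buf='oneredbar' undo_depth=3 redo_depth=1
After op 6 (type): buf='oneredbarbaz' undo_depth=4 redo_depth=0
After op 7 (type): buf='oneredbarbazxyz' undo_depth=5 redo_depth=0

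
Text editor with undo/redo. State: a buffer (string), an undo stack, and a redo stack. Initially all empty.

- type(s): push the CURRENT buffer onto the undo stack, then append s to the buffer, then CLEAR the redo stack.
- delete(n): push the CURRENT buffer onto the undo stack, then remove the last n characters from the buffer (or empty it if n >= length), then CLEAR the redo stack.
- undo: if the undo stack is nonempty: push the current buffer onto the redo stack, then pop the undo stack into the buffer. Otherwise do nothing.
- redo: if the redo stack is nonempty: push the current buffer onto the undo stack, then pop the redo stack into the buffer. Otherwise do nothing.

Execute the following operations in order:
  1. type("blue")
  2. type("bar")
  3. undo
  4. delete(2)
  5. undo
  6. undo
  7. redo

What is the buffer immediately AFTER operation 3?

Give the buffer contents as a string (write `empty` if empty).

After op 1 (type): buf='blue' undo_depth=1 redo_depth=0
After op 2 (type): buf='bluebar' undo_depth=2 redo_depth=0
After op 3 (undo): buf='blue' undo_depth=1 redo_depth=1

Answer: blue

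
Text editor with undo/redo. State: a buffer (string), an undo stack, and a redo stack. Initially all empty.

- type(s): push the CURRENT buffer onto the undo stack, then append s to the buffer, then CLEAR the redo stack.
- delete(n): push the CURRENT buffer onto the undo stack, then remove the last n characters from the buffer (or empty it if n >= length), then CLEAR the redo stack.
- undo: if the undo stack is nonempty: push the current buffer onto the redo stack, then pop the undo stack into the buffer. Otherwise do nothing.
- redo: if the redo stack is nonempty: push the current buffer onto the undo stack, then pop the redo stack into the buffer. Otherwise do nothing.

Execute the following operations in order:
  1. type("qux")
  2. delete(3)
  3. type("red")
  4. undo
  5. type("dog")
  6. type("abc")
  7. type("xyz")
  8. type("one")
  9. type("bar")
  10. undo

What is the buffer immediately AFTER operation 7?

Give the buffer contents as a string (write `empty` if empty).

After op 1 (type): buf='qux' undo_depth=1 redo_depth=0
After op 2 (delete): buf='(empty)' undo_depth=2 redo_depth=0
After op 3 (type): buf='red' undo_depth=3 redo_depth=0
After op 4 (undo): buf='(empty)' undo_depth=2 redo_depth=1
After op 5 (type): buf='dog' undo_depth=3 redo_depth=0
After op 6 (type): buf='dogabc' undo_depth=4 redo_depth=0
After op 7 (type): buf='dogabcxyz' undo_depth=5 redo_depth=0

Answer: dogabcxyz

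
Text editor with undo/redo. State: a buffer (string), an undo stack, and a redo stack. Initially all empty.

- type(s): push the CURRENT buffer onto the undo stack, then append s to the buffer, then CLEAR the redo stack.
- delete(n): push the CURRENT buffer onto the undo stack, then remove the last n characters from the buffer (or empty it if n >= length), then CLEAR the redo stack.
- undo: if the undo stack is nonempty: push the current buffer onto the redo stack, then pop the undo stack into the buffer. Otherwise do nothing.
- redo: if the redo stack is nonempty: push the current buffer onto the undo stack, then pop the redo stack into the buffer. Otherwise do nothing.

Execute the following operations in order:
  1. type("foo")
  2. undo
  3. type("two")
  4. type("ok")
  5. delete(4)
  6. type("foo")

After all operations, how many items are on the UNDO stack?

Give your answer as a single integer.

Answer: 4

Derivation:
After op 1 (type): buf='foo' undo_depth=1 redo_depth=0
After op 2 (undo): buf='(empty)' undo_depth=0 redo_depth=1
After op 3 (type): buf='two' undo_depth=1 redo_depth=0
After op 4 (type): buf='twook' undo_depth=2 redo_depth=0
After op 5 (delete): buf='t' undo_depth=3 redo_depth=0
After op 6 (type): buf='tfoo' undo_depth=4 redo_depth=0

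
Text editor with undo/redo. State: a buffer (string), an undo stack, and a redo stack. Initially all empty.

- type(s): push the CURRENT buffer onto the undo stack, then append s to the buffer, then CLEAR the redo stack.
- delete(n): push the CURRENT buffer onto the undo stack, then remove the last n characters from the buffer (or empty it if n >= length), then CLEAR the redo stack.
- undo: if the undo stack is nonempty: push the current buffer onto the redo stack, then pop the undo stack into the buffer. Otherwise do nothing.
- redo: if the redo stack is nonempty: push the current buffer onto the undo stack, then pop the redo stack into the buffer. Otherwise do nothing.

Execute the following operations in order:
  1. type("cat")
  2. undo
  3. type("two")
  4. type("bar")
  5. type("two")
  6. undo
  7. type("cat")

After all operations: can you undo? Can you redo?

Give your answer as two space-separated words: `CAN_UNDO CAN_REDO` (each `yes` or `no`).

After op 1 (type): buf='cat' undo_depth=1 redo_depth=0
After op 2 (undo): buf='(empty)' undo_depth=0 redo_depth=1
After op 3 (type): buf='two' undo_depth=1 redo_depth=0
After op 4 (type): buf='twobar' undo_depth=2 redo_depth=0
After op 5 (type): buf='twobartwo' undo_depth=3 redo_depth=0
After op 6 (undo): buf='twobar' undo_depth=2 redo_depth=1
After op 7 (type): buf='twobarcat' undo_depth=3 redo_depth=0

Answer: yes no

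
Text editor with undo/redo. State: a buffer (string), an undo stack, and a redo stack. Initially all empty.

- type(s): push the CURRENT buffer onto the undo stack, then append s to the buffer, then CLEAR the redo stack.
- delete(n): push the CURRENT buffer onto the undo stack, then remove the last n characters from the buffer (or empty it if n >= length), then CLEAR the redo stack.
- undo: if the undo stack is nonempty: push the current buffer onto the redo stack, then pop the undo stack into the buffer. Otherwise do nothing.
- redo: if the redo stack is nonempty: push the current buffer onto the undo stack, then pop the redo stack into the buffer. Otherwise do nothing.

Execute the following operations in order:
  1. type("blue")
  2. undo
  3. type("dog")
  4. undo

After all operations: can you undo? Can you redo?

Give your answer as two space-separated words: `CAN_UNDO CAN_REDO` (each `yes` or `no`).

Answer: no yes

Derivation:
After op 1 (type): buf='blue' undo_depth=1 redo_depth=0
After op 2 (undo): buf='(empty)' undo_depth=0 redo_depth=1
After op 3 (type): buf='dog' undo_depth=1 redo_depth=0
After op 4 (undo): buf='(empty)' undo_depth=0 redo_depth=1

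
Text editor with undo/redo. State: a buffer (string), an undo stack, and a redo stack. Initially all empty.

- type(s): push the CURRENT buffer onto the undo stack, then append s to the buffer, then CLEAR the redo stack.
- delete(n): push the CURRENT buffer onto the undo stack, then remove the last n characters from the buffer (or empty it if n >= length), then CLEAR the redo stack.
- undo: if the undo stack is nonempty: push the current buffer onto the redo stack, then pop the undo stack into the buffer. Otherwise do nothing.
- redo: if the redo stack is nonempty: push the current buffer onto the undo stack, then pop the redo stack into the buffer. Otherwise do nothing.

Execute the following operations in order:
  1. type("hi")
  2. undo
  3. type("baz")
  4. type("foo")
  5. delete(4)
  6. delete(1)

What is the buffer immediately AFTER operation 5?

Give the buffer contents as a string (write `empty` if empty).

After op 1 (type): buf='hi' undo_depth=1 redo_depth=0
After op 2 (undo): buf='(empty)' undo_depth=0 redo_depth=1
After op 3 (type): buf='baz' undo_depth=1 redo_depth=0
After op 4 (type): buf='bazfoo' undo_depth=2 redo_depth=0
After op 5 (delete): buf='ba' undo_depth=3 redo_depth=0

Answer: ba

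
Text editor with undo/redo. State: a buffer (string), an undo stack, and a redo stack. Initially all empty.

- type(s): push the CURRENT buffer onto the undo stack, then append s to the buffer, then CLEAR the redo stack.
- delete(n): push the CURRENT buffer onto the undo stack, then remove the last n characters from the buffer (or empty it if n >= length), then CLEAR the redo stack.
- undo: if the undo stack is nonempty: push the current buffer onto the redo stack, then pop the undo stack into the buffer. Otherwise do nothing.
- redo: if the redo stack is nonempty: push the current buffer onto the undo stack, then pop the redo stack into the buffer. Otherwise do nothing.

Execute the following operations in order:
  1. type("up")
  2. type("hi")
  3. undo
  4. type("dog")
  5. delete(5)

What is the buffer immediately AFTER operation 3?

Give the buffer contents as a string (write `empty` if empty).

Answer: up

Derivation:
After op 1 (type): buf='up' undo_depth=1 redo_depth=0
After op 2 (type): buf='uphi' undo_depth=2 redo_depth=0
After op 3 (undo): buf='up' undo_depth=1 redo_depth=1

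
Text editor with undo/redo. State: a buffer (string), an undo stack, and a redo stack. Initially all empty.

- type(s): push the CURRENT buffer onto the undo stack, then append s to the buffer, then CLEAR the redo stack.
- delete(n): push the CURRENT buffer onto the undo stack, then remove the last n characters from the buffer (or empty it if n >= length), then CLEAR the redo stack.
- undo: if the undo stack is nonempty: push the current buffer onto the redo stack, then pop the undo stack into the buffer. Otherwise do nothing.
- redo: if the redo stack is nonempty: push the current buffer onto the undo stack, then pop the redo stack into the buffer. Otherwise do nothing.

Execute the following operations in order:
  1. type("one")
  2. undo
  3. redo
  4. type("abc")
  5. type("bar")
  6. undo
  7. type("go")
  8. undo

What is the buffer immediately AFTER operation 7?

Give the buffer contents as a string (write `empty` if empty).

Answer: oneabcgo

Derivation:
After op 1 (type): buf='one' undo_depth=1 redo_depth=0
After op 2 (undo): buf='(empty)' undo_depth=0 redo_depth=1
After op 3 (redo): buf='one' undo_depth=1 redo_depth=0
After op 4 (type): buf='oneabc' undo_depth=2 redo_depth=0
After op 5 (type): buf='oneabcbar' undo_depth=3 redo_depth=0
After op 6 (undo): buf='oneabc' undo_depth=2 redo_depth=1
After op 7 (type): buf='oneabcgo' undo_depth=3 redo_depth=0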